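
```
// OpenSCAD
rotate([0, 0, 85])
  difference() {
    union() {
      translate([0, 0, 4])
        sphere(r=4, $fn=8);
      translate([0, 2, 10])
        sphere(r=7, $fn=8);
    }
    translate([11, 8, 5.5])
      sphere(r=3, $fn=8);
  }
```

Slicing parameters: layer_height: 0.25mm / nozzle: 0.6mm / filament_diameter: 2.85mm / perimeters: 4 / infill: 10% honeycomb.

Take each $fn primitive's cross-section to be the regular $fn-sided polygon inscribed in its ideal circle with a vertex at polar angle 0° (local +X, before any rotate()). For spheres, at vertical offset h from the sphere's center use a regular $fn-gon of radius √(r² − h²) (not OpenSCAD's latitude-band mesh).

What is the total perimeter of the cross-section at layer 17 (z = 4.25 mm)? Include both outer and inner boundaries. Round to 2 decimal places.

At z = 4.25 mm: the sphere: section is a regular 8-gon, circumradius = √(r²−h²) = √(4²−0.25²) = 3.992 (perimeter = 2·8·3.992·sin(180°/8) = 24.44 mm); the r=7 sphere at (0, 2) slices to a regular 8-gon of circumradius 3.992 (√(r²−h²) with h=5.75 from center) (perimeter = 2·8·3.992·sin(180°/8) = 24.44 mm); Combining (union): the regions partially overlap (shared area 29.94 mm²), so the edge portions inside another operand are dropped and the merged outline is re-measured after clipping — boundary = 28.77 mm; the r=3 sphere at (11, 8) slices to a regular 8-gon of circumradius 2.727 (√(r²−h²) with h=1.25 from center) (perimeter = 2·8·2.727·sin(180°/8) = 16.70 mm); After the difference (first − rest): starting from the result so far, the r=3 sphere at (11, 8) misses the remaining region (no effect) — boundary = 28.77 mm; (rotated 85° about Z; rotation is an isometry so areas/perimeters/island counts are preserved). Overall, the cross-section is a single solid region. Total boundary length (outer) = 28.77 mm.

28.77 mm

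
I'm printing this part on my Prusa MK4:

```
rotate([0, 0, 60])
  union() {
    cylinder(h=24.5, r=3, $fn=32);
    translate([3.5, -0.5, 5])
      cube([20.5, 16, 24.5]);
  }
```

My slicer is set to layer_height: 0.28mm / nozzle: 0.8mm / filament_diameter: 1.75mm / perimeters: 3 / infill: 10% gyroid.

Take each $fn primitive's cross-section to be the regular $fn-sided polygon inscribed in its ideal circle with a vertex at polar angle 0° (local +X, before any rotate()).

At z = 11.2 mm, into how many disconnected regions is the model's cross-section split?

2

At z = 11.2 mm: the r=3 cylinder gives a regular 32-gon of circumradius 3 (constant along its height); the cube at (3.5, -0.5) is present — its section is the full 20.5×16 rectangle; Combining (union): the 2 present regions are separate (no shared area or edge), so areas and boundary lengths simply add and each stays a separate island — 2 connected regions; (rotated 60° about Z; rotation is an isometry so areas/perimeters/island counts are preserved). The result has 2 disconnected regions.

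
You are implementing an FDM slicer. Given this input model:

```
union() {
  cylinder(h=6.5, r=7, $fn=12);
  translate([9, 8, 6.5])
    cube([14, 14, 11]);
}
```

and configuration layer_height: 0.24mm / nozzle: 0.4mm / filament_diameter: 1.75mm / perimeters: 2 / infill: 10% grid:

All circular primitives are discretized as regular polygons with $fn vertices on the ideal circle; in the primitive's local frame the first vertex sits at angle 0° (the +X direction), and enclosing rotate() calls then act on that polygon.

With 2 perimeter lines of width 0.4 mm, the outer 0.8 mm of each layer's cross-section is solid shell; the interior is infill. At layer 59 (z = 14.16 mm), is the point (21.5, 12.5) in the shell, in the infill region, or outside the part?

infill

At z = 14.16 mm: the cylinder is not intersected at this z (z outside [0, 6.5]); the cube at (9, 8) is present — its section is the full 14×14 rectangle; Merging all regions: only the 14×14 cube at (9, 8) is present, so the union is just that shape — 1 connected region. Overall, the cross-section is a single solid region. The nearest boundary edge runs (23.00, 8.00)→(23.00, 22.00); distance from the point to it = 1.50 mm. The point is inside the cross-section and 1.50 mm from the nearest boundary — more than the 0.8 mm shell width (2 × 0.4), so it's in the infill interior.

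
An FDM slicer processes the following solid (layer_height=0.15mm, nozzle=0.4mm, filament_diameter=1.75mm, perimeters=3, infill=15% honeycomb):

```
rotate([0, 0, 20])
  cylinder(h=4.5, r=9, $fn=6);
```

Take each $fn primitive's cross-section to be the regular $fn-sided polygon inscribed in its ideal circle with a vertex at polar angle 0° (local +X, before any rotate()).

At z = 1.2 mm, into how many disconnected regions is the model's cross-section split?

1

At z = 1.2 mm: the r=9 cylinder contributes a regular 6-gon of circumradius 9; (whole slice rotated 20° about Z — lengths, areas and connectivity unchanged). The result has 1 disconnected region.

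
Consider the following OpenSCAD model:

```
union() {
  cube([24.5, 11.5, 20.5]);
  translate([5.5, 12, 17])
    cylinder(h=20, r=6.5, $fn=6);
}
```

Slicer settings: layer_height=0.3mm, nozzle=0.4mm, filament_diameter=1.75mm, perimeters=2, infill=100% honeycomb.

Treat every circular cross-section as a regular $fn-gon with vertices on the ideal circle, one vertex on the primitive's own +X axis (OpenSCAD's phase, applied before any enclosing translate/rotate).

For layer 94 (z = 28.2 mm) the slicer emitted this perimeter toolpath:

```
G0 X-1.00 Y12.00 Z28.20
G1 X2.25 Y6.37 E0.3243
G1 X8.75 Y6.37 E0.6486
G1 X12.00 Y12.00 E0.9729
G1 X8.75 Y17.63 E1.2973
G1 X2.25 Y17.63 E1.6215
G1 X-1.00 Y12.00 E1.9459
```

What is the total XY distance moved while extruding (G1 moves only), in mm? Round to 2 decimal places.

Sum the Euclidean lengths of each G1 segment: total = 39.00 mm.

39.00 mm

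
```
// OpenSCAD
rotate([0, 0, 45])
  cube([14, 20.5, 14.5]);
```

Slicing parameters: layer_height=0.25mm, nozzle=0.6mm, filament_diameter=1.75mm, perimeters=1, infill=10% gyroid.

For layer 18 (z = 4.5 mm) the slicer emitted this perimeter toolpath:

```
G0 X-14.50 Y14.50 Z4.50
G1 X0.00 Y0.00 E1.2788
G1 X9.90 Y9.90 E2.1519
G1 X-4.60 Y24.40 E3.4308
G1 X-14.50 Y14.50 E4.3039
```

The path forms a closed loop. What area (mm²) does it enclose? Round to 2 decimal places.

287.10 mm²

Apply the shoelace formula to the sequence of (X, Y) vertices; enclosed area = 287.10 mm².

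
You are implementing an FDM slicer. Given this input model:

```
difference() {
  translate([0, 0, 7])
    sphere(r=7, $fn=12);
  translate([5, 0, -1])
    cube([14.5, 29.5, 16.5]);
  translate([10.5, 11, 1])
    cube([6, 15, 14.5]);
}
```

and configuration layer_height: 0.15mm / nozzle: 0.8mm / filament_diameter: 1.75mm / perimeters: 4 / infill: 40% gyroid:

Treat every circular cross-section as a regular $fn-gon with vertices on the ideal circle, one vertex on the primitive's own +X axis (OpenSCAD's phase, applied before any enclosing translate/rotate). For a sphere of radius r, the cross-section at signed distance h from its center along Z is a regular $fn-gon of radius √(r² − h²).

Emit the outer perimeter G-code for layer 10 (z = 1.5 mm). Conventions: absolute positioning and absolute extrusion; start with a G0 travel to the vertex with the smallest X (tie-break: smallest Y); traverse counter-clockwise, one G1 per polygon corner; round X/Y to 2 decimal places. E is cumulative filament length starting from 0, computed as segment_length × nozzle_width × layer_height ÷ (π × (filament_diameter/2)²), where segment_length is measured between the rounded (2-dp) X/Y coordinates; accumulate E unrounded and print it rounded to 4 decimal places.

G0 X-4.33 Y0.00 Z1.50
G1 X-3.75 Y-2.17 E0.1121
G1 X-2.17 Y-3.75 E0.2235
G1 X0.00 Y-4.33 E0.3356
G1 X2.17 Y-3.75 E0.4477
G1 X3.75 Y-2.17 E0.5591
G1 X4.33 Y0.00 E0.6712
G1 X3.75 Y2.17 E0.7833
G1 X2.17 Y3.75 E0.8947
G1 X0.00 Y4.33 E1.0068
G1 X-2.17 Y3.75 E1.1189
G1 X-3.75 Y2.17 E1.2303
G1 X-4.33 Y0.00 E1.3424

At z = 1.5 mm: the r=7 sphere contributes a regular 12-gon of circumradius √(7²−5.5²) = 4.330; the cube at (5, 0) (footprint 14.5×29.5) is included at this height; the cube at (10.5, 11) is present — its section is the full 6×15 rectangle; Subtracting the remaining from the first: starting from the r=7 sphere, the 14.5×29.5 cube at (5, 0) misses the remaining region (no effect); the 6×15 cube at (10.5, 11) misses the remaining region (no effect) — 1 connected region. The outline is a single polygon with 12 vertices. Extrusion per mm of travel: 0.8 × 0.15 / (π × 0.875²) = 0.049890. Accumulating E over each segment gives final E = 1.3424.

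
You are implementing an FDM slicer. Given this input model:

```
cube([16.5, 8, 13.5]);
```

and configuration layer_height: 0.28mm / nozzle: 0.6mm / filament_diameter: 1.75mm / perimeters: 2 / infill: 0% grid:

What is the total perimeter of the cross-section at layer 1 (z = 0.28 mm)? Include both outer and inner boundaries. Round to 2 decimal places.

At z = 0.28 mm: the cube (footprint 16.5×8) is included at this height (perimeter 49.00 mm). Overall, the cross-section is a single solid region. Total boundary length (outer) = 49.00 mm.

49.00 mm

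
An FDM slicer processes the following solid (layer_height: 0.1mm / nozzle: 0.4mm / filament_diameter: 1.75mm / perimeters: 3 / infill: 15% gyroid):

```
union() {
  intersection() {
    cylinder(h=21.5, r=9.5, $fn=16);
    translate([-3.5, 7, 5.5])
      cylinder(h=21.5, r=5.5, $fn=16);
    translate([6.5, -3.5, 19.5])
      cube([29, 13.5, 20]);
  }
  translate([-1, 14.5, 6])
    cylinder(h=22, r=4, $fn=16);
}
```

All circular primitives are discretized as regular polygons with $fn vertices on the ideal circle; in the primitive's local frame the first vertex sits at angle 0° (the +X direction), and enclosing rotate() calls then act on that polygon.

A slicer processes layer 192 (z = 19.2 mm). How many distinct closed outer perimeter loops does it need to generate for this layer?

At z = 19.2 mm: the r=9.5 cylinder gives a regular 16-gon of circumradius 9.5 (constant along its height); the r=5.5 cylinder at (-3.5, 7) gives a regular 16-gon of circumradius 5.5 (constant along its height); the cube at (6.5, -3.5) is not intersected at this z (z outside [19.5, 39.5]); Keeping only the common overlap: at least one operand is absent at this height, so nothing remains; the r=4 cylinder at (-1, 14.5) contributes a regular 16-gon of circumradius 4; Combining (union): only the r=4 cylinder at (-1, 14.5) is present, so the union is just that shape — 1 connected region. The result has 1 disconnected region.

1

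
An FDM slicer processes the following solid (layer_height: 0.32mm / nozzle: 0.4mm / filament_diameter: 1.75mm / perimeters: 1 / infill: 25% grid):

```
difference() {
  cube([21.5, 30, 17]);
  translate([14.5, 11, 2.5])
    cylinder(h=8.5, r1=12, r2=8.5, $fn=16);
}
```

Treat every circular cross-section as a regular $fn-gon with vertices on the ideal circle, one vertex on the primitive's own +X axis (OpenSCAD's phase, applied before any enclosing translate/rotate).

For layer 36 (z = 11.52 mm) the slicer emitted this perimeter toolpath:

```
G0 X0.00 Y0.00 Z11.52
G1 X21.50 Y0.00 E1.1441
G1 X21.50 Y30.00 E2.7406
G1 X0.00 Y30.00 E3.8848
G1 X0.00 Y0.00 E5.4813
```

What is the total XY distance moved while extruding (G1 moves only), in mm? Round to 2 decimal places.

103.00 mm

Sum the Euclidean lengths of each G1 segment: total = 103.00 mm.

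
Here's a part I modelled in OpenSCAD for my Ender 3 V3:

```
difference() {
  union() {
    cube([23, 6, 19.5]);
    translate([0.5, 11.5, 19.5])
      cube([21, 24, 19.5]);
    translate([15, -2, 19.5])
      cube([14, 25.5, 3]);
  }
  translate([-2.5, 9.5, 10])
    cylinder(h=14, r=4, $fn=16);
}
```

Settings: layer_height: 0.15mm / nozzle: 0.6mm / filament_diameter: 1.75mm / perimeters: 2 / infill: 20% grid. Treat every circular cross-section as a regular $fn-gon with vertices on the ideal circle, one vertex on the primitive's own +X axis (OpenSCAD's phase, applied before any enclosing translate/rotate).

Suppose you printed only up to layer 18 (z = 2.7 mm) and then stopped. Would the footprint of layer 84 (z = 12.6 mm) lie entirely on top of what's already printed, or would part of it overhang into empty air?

entirely on top

Compare the two slices. At z = 2.7: the cube is present — its section is the full 23×6 rectangle (area 138.00 mm²); the cube at (0.5, 11.5) is absent (z outside [19.5, 39]); the cube at (15, -2) does not reach this height (z outside [19.5, 22.5]); Taking the union: only the 23×6 cube is present, so the union is just that shape — area = 138.00 mm²; the cylinder at (-2.5, 9.5) is not intersected at this z (z outside [10, 24]); After the difference (first − rest): none of the subtracted shapes is present at this height, so the result so far is unchanged — area = 138.00 mm². At z = 12.6: the cube (footprint 23×6) is included at this height (area 138.00 mm²); the cube at (0.5, 11.5) is absent (z outside [19.5, 39]); the cube at (15, -2) is not intersected at this z (z outside [19.5, 22.5]); Merging all regions: only the 23×6 cube is present, so the union is just that shape — area = 138.00 mm²; the cylinder at (-2.5, 9.5): section is a regular 16-gon, circumradius r=4 (area = (16/2)·4.000²·sin(360°/16) = 48.98 mm²); After the difference (first − rest): starting from that combined region (138.00 mm²), the r=4 cylinder at (-2.5, 9.5) misses the remaining region (no effect) — area = 138.00 mm². Checking containment: the cross-section at z = 12.6 is a subset of the cross-section at z = 2.7.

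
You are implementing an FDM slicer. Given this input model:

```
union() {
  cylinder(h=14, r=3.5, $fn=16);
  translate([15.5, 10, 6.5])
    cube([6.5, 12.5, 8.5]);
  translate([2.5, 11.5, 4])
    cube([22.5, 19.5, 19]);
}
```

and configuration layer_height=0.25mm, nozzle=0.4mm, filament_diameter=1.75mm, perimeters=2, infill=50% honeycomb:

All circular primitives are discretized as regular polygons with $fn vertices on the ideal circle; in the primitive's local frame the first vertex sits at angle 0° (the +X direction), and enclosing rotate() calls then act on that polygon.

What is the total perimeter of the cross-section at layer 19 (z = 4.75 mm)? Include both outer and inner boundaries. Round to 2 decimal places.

105.85 mm

At z = 4.75 mm: the r=3.5 cylinder contributes a regular 16-gon of circumradius 3.5 (perimeter = 2·16·3.500·sin(180°/16) = 21.85 mm); the cube at (15.5, 10) is absent (z outside [6.5, 15]); the cube at (2.5, 11.5) (footprint 22.5×19.5) is included at this height (perimeter 84.00 mm); Combining (union): the 2 present regions are separate (no shared area or edge), so areas and boundary lengths simply add and each stays a separate island — boundary = 105.85 mm. Overall, the cross-section has 2 separate islands. Total boundary length (outer) = 105.85 mm.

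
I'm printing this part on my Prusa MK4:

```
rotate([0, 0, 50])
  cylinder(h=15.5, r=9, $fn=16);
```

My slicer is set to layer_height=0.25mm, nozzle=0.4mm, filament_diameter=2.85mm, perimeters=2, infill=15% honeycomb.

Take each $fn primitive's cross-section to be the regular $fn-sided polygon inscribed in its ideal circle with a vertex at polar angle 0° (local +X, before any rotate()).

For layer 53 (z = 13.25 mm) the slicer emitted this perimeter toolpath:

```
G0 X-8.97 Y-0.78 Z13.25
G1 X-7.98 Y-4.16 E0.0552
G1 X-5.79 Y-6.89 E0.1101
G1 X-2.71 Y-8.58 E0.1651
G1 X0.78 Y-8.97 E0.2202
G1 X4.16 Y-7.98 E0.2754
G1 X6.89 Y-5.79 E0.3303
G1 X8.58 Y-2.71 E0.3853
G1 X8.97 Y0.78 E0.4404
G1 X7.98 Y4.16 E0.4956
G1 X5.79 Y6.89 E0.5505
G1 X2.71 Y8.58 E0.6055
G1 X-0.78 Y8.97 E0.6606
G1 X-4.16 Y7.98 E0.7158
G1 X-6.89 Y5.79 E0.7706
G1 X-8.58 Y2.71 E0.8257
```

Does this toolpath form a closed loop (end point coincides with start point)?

no

Start point (G0): (-8.97, -0.78). End point (last G1): the path does not return to the start — open.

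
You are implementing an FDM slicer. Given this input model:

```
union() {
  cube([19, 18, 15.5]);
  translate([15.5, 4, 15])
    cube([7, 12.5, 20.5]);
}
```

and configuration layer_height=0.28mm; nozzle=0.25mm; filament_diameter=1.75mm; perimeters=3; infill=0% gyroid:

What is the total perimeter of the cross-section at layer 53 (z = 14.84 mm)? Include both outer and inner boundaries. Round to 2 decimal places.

At z = 14.84 mm: the cube (footprint 19×18) is included at this height (perimeter 74.00 mm); the cube at (15.5, 4) is absent (z outside [15, 35.5]); Taking the union: only the 19×18 cube is present, so the union is just that shape — boundary = 74.00 mm. Overall, the cross-section is a single solid region. Total boundary length (outer) = 74.00 mm.

74.00 mm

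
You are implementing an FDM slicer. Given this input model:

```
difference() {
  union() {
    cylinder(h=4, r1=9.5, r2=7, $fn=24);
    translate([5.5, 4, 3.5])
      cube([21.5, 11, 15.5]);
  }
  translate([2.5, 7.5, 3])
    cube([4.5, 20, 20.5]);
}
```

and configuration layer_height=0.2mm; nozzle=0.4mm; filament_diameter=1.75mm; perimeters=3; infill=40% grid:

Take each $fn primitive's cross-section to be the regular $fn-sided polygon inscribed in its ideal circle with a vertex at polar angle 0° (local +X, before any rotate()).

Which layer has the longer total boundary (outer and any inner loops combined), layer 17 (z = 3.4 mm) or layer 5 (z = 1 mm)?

Layer 17 (z = 3.4): the cone (r1=9.5→r2=7) has section circumradius 7.375 here — a regular 24-gon (perimeter = 2·24·7.375·sin(180°/24) = 46.21 mm); the cube at (5.5, 4) does not reach this height (z outside [3.5, 19]); Taking the union: only the cone is present, so the union is just that shape — boundary = 46.21 mm; the 4.5×20 cube at (2.5, 7.5) contributes its full rectangle (perimeter 49.00 mm); After the difference (first − rest): starting from the result so far, the 4.5×20 cube at (2.5, 7.5) misses the remaining region (no effect) — boundary = 46.21 mm. So its perimeter = 46.21 mm. Layer 5 (z = 1): the cone (r1=9.5→r2=7) has section circumradius 8.875 here — a regular 24-gon (perimeter = 2·24·8.875·sin(180°/24) = 55.60 mm); the cube at (5.5, 4) does not reach this height (z outside [3.5, 19]); Combining (union): only the cone is present, so the union is just that shape — boundary = 55.60 mm; the cube at (2.5, 7.5) is not intersected at this z (z outside [3, 23.5]); After the difference (first − rest): none of the subtracted shapes is present at this height, so the result so far is unchanged — boundary = 55.60 mm. So its perimeter = 55.60 mm. Layer 5 is larger (55.60 vs 46.21 mm).

layer 5 (z = 1 mm)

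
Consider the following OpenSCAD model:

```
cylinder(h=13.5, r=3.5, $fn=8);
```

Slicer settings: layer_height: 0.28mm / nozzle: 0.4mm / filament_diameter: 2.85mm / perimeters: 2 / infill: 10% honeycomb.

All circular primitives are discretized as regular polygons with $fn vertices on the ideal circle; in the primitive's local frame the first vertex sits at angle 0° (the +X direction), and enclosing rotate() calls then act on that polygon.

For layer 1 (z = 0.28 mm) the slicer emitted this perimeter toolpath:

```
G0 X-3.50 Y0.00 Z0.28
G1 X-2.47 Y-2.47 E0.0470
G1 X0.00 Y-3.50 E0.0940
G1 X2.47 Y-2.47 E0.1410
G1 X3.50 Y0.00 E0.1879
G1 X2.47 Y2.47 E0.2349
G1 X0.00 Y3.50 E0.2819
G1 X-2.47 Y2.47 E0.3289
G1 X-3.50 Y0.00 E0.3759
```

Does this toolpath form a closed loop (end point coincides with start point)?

yes

Start point (G0): (-3.50, 0.00). End point (last G1): the path returns to the start — closed.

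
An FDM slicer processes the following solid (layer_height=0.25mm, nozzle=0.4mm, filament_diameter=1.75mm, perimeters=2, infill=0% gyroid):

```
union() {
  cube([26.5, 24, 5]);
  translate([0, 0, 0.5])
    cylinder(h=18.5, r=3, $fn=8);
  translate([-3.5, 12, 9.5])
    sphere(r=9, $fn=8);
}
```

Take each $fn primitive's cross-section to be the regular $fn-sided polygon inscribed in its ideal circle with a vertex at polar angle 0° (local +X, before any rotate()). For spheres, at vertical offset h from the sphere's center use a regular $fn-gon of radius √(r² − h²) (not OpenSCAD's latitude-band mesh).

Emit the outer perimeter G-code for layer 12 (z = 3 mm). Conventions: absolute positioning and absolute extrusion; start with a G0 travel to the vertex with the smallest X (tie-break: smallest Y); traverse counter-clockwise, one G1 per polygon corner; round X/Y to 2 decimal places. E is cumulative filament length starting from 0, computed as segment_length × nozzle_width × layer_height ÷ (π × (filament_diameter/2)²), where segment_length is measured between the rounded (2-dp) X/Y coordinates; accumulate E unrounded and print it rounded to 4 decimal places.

At z = 3 mm: the cube is present — its section is the full 26.5×24 rectangle; the cylinder: section is a regular 8-gon, circumradius r=3; the r=9 sphere at (-3.5, 12) contributes a regular 8-gon of circumradius √(9²−6.5²) = 6.225; Merging all regions: the regions partially overlap (shared area 22.66 mm²), so overlapping operands fuse into one piece — 1 connected region. The outline is a single polygon with 17 vertices. Extrusion per mm of travel: 0.4 × 0.25 / (π × 0.875²) = 0.041575. Accumulating E over each segment gives final E = 5.2313.

G0 X-9.72 Y12.00 Z3.00
G1 X-7.90 Y7.60 E0.1980
G1 X-3.50 Y5.78 E0.3959
G1 X0.00 Y7.22 E0.5533
G1 X0.00 Y3.00 E0.7287
G1 X-2.12 Y2.12 E0.8242
G1 X-3.00 Y0.00 E0.9196
G1 X-2.12 Y-2.12 E1.0150
G1 X0.00 Y-3.00 E1.1104
G1 X2.12 Y-2.12 E1.2059
G1 X3.00 Y0.00 E1.3013
G1 X26.50 Y0.00 E2.2783
G1 X26.50 Y24.00 E3.2761
G1 X0.00 Y24.00 E4.3779
G1 X0.00 Y16.78 E4.6780
G1 X-3.50 Y18.22 E4.8354
G1 X-7.90 Y16.40 E5.0334
G1 X-9.72 Y12.00 E5.2313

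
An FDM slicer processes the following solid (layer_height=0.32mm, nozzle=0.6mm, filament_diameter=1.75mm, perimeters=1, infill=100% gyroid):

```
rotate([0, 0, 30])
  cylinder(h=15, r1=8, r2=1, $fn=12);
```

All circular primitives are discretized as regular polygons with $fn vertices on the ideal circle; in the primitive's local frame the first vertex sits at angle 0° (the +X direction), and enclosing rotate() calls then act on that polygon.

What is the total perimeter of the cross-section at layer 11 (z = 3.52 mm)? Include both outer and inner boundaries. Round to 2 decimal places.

39.49 mm

At z = 3.52 mm: the cone contributes a regular 12-gon of circumradius 6.357 (interpolated between r1=8 and r2=1 at t=0.235) (perimeter = 2·12·6.357·sin(180°/12) = 39.49 mm); (rotated 30° about Z; rotation is an isometry so areas/perimeters/island counts are preserved). Overall, the cross-section is a single solid region. Total boundary length (outer) = 39.49 mm.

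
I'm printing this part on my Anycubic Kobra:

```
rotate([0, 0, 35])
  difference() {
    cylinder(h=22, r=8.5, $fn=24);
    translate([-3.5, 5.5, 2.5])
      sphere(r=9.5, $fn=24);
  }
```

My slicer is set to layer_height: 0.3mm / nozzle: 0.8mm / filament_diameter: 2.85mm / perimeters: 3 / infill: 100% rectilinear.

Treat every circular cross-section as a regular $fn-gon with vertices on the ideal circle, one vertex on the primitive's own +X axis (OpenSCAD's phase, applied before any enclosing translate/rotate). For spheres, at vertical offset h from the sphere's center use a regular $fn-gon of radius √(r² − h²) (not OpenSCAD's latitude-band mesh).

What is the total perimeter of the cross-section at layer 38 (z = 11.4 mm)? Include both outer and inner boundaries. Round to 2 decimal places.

At z = 11.4 mm: the r=8.5 cylinder contributes a regular 24-gon of circumradius 8.5 (perimeter = 2·24·8.500·sin(180°/24) = 53.25 mm); the r=9.5 sphere at (-3.5, 5.5) contributes a regular 24-gon of circumradius √(9.5²−8.9²) = 3.323 (perimeter = 2·24·3.323·sin(180°/24) = 20.82 mm); Subtracting the remaining from the first: starting from the r=8.5 cylinder, the r=9.5 sphere at (-3.5, 5.5) partially overlaps it — only the 28.22 mm² overlap (of its 34.29 mm²) is removed, clipping the outline — boundary = 60.32 mm; (whole slice rotated 35° about Z — lengths, areas and connectivity unchanged). Overall, the cross-section is a single solid region. Total boundary length (outer) = 60.32 mm.

60.32 mm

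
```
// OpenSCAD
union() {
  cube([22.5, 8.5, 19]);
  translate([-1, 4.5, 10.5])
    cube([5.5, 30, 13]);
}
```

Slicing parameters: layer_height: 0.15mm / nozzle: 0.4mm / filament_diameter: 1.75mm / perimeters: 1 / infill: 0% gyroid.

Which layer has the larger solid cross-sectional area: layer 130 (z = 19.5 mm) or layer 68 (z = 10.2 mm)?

Layer 130 (z = 19.5): the cube is absent (z outside [0, 19]); the 5.5×30 cube at (-1, 4.5) contributes its full rectangle (area 165.00 mm²); Taking the union: only the 5.5×30 cube at (-1, 4.5) is present, so the union is just that shape — area = 165.00 mm². So its area = 165.00 mm². Layer 68 (z = 10.2): the cube is present — its section is the full 22.5×8.5 rectangle (area 191.25 mm²); the cube at (-1, 4.5) is absent (z outside [10.5, 23.5]); Taking the union: only the 22.5×8.5 cube is present, so the union is just that shape — area = 191.25 mm². So its area = 191.25 mm². Layer 68 is larger (191.25 vs 165.00 mm²).

layer 68 (z = 10.2 mm)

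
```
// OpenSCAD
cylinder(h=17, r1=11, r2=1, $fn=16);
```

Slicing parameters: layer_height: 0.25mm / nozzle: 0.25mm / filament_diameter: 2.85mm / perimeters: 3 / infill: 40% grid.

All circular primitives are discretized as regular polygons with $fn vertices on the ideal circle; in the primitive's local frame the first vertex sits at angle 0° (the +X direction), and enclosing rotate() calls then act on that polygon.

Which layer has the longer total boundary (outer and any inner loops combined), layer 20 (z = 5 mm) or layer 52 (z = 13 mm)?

Layer 20 (z = 5): the cone (r1=11→r2=1) has section circumradius 8.059 here — a regular 16-gon (perimeter = 2·16·8.059·sin(180°/16) = 50.31 mm). So its perimeter = 50.31 mm. Layer 52 (z = 13): the cone: at t=0.765 of its height the radius interpolates to r₁+(r₂−r₁)t = 3.353, giving a regular 16-gon of that circumradius (perimeter = 2·16·3.353·sin(180°/16) = 20.93 mm). So its perimeter = 20.93 mm. Layer 20 is larger (50.31 vs 20.93 mm).

layer 20 (z = 5 mm)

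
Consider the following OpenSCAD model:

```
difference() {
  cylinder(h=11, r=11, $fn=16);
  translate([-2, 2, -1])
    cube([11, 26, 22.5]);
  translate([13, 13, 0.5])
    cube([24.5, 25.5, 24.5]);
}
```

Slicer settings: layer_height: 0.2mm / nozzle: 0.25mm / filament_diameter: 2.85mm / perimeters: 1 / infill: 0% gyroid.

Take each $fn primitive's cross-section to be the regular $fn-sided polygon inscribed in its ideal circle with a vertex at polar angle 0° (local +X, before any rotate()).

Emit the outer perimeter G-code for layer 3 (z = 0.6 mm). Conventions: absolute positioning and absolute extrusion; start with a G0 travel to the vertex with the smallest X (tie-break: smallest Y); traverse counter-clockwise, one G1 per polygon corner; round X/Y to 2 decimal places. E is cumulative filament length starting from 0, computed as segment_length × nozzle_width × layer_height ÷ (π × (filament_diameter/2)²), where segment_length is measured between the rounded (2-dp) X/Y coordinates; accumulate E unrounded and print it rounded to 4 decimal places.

At z = 0.6 mm: the r=11 cylinder gives a regular 16-gon of circumradius 11 (constant along its height); the 11×26 cube at (-2, 2) contributes its full rectangle; the cube at (13, 13) is present — its section is the full 24.5×25.5 rectangle; Subtracting the remaining from the first: starting from the r=11 cylinder, the 11×26 cube at (-2, 2) partially overlaps it — only the 84.54 mm² overlap (of its 286.00 mm²) is removed, clipping the outline; the 24.5×25.5 cube at (13, 13) misses the remaining region (no effect) — 1 connected region. The outline is a single polygon with 17 vertices. Extrusion per mm of travel: 0.25 × 0.2 / (π × 1.425²) = 0.007838. Accumulating E over each segment gives final E = 0.6223.

G0 X-11.00 Y0.00 Z0.60
G1 X-10.16 Y-4.21 E0.0336
G1 X-7.78 Y-7.78 E0.0673
G1 X-4.21 Y-10.16 E0.1009
G1 X0.00 Y-11.00 E0.1346
G1 X4.21 Y-10.16 E0.1682
G1 X7.78 Y-7.78 E0.2018
G1 X10.16 Y-4.21 E0.2355
G1 X11.00 Y0.00 E0.2691
G1 X10.16 Y4.21 E0.3028
G1 X9.00 Y5.95 E0.3191
G1 X9.00 Y2.00 E0.3501
G1 X-2.00 Y2.00 E0.4363
G1 X-2.00 Y10.60 E0.5037
G1 X-4.21 Y10.16 E0.5214
G1 X-7.78 Y7.78 E0.5550
G1 X-10.16 Y4.21 E0.5886
G1 X-11.00 Y0.00 E0.6223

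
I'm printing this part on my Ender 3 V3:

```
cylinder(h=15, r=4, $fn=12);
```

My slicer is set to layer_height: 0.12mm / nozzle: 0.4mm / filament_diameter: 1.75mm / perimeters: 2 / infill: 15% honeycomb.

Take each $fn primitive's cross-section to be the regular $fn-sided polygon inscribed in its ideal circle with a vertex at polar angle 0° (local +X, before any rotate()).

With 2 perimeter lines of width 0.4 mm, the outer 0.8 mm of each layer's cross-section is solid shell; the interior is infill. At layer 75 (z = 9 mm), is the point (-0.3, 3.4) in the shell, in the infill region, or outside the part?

shell

At z = 9 mm: the r=4 cylinder gives a regular 12-gon of circumradius 4 (constant along its height). Overall, the cross-section is a single solid region. The nearest boundary edge runs (0.00, 4.00)→(-2.00, 3.46); distance from the point to it = 0.50 mm. The point is inside the cross-section, 0.50 mm from the nearest boundary — within the 0.8 mm shell band (2 × 0.4).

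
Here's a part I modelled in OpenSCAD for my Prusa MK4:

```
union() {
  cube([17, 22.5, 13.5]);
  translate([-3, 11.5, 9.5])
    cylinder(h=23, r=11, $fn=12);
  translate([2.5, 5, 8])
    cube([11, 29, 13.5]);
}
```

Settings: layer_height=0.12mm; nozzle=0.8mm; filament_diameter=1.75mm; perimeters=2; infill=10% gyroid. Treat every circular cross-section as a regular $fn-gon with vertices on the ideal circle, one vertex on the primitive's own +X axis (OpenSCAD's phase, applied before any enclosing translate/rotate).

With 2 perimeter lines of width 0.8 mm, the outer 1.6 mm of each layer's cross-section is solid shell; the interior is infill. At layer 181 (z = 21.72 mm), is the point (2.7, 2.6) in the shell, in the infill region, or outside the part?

At z = 21.72 mm: the cube does not reach this height (z outside [0, 13.5]); the cylinder at (-3, 11.5): section is a regular 12-gon, circumradius r=11; the cube at (2.5, 5) is not intersected at this z (z outside [8, 21.5]); Merging all regions: only the r=11 cylinder at (-3, 11.5) is present, so the union is just that shape — 1 connected region. Overall, the cross-section is a single solid region. The nearest boundary edge runs (2.50, 1.97)→(6.53, 6.00); distance from the point to it = 0.30 mm. The point is inside the cross-section, 0.30 mm from the nearest boundary — within the 1.6 mm shell band (2 × 0.8).

shell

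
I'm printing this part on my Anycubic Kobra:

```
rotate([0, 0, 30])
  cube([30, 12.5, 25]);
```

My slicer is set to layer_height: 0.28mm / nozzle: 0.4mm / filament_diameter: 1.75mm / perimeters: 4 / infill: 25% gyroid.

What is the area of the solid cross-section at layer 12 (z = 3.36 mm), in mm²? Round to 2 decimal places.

At z = 3.36 mm: the cube is present — its section is the full 30×12.5 rectangle (area 375.00 mm²); (rotated 30° about Z; rotation is an isometry so areas/perimeters/island counts are preserved). Overall, the cross-section is a single solid region. Net area = 375.00 mm².

375.00 mm²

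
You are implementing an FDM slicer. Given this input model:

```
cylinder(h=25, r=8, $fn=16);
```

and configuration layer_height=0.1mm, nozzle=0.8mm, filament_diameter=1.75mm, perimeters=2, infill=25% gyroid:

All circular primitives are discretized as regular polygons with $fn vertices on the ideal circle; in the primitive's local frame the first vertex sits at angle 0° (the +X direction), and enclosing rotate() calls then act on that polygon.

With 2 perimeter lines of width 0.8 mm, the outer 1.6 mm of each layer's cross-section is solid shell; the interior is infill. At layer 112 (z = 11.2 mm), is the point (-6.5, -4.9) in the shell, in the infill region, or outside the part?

At z = 11.2 mm: the r=8 cylinder contributes a regular 16-gon of circumradius 8. Overall, the cross-section is a single solid region. The nearest boundary edge runs (-7.39, -3.06)→(-5.66, -5.66); distance from the point to it = 0.28 mm. The point is not inside any of the regions above, so it lies outside the cross-section (0.28 mm from the nearest boundary).

outside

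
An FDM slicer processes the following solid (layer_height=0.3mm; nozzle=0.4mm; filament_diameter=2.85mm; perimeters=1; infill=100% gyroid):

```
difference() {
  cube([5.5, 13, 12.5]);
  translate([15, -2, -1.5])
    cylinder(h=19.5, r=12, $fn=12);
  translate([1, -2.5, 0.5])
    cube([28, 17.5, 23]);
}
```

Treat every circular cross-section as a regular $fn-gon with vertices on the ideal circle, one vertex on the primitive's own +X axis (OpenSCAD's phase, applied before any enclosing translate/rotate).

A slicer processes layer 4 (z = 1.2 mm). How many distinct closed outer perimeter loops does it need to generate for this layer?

1

At z = 1.2 mm: the cube (footprint 5.5×13) is included at this height; the r=12 cylinder at (15, -2) gives a regular 12-gon of circumradius 12 (constant along its height); the cube at (1, -2.5) (footprint 28×17.5) is included at this height; After the difference (first − rest): starting from the 5.5×13 cube, the r=12 cylinder at (15, -2) partially overlaps it — only the 6.11 mm² overlap (of its 432.00 mm²) is removed, clipping the outline; the 28×17.5 cube at (1, -2.5) partially overlaps it — only the 52.39 mm² overlap (of its 490.00 mm²) is removed, clipping the outline — 1 connected region. The result has 1 disconnected region.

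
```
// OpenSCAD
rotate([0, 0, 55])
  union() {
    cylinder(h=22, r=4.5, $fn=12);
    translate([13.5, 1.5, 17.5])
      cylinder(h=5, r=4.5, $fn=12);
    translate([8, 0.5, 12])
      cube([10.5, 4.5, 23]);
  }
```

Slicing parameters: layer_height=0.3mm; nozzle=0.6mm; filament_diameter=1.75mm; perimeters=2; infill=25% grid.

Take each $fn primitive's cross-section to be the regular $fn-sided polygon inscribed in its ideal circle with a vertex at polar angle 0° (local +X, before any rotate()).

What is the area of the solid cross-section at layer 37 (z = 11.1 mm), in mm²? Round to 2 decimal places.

60.75 mm²

At z = 11.1 mm: the r=4.5 cylinder contributes a regular 12-gon of circumradius 4.5 (area = (12/2)·4.500²·sin(360°/12) = 60.75 mm²); the cylinder at (13.5, 1.5) is absent (z outside [17.5, 22.5]); the cube at (8, 0.5) is absent (z outside [12, 35]); Combining (union): only the r=4.5 cylinder is present, so the union is just that shape — area = 60.75 mm²; (rotated 55° about Z; rotation is an isometry so areas/perimeters/island counts are preserved). Overall, the cross-section is a single solid region. Net area = 60.75 mm².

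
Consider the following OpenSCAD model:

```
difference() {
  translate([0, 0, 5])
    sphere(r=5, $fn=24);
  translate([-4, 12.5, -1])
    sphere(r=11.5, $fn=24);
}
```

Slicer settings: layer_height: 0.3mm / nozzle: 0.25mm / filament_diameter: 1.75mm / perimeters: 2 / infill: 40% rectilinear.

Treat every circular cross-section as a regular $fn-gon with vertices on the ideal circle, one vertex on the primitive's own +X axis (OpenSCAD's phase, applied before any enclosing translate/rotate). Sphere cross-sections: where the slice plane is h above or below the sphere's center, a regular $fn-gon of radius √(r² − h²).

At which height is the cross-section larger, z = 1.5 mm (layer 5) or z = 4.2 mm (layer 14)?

layer 14 (z = 4.2 mm)

Layer 5 (z = 1.5): the r=5 sphere contributes a regular 24-gon of circumradius √(5²−3.5²) = 3.571 (area = (24/2)·3.571²·sin(360°/24) = 39.60 mm²); the r=11.5 sphere at (-4, 12.5) contributes a regular 24-gon of circumradius √(11.5²−2.5²) = 11.225 (area = (24/2)·11.225²·sin(360°/24) = 391.33 mm²); Taking the first minus the rest: starting from the r=5 sphere (39.60 mm²), the r=11.5 sphere at (-4, 12.5) partially overlaps it — only the 5.92 mm² overlap (of its 391.33 mm²) is removed, clipping the outline — area = 33.68 mm². So its area = 33.68 mm². Layer 14 (z = 4.2): the sphere: section is a regular 24-gon, circumradius = √(r²−h²) = √(5²−0.8²) = 4.936 (area = (24/2)·4.936²·sin(360°/24) = 75.66 mm²); the r=11.5 sphere at (-4, 12.5) contributes a regular 24-gon of circumradius √(11.5²−5.2²) = 10.257 (area = (24/2)·10.257²·sin(360°/24) = 326.76 mm²); Subtracting the remaining from the first: starting from the r=5 sphere (75.66 mm²), the r=11.5 sphere at (-4, 12.5) partially overlaps it — only the 9.28 mm² overlap (of its 326.76 mm²) is removed, clipping the outline — area = 66.38 mm². So its area = 66.38 mm². Layer 14 is larger (66.38 vs 33.68 mm²).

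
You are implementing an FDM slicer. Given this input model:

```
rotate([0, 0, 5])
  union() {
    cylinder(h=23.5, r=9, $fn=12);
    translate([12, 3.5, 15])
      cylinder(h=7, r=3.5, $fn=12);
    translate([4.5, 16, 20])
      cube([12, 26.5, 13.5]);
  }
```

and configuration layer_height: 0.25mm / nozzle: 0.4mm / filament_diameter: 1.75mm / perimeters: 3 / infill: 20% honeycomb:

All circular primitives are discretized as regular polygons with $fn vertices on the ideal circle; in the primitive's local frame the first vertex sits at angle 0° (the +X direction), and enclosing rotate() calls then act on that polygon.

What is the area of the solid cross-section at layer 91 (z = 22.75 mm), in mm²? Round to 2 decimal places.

At z = 22.75 mm: the cylinder: section is a regular 12-gon, circumradius r=9 (area = (12/2)·9.000²·sin(360°/12) = 243.00 mm²); the cylinder at (12, 3.5) is not intersected at this z (z outside [15, 22]); the 12×26.5 cube at (4.5, 16) contributes its full rectangle (area 318.00 mm²); Combining (union): the 2 present regions are separate (no shared area or edge), so areas and boundary lengths simply add and each stays a separate island — area = 561.00 mm²; (rotated 5° about Z; rotation is an isometry so areas/perimeters/island counts are preserved). Overall, the cross-section has 2 separate islands. Net area = 561.00 mm².

561.00 mm²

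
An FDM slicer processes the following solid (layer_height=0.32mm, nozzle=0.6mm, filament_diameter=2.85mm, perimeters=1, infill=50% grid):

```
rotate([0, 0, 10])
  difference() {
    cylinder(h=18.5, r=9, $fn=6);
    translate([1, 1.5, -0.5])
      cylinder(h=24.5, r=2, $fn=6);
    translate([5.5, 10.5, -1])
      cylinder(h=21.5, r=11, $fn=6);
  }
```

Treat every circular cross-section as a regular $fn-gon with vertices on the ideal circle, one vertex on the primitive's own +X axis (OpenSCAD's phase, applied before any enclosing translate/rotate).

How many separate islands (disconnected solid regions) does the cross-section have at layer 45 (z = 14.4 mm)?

At z = 14.4 mm: the r=9 cylinder gives a regular 6-gon of circumradius 9 (constant along its height); the r=2 cylinder at (1, 1.5) gives a regular 6-gon of circumradius 2 (constant along its height); the r=11 cylinder at (5.5, 10.5) contributes a regular 6-gon of circumradius 11; Taking the first minus the rest: starting from the r=9 cylinder, the r=2 cylinder at (1, 1.5) lies wholly inside it (removes its full 10.39 mm² and its 12.00 mm outline becomes a hole wall); the r=11 cylinder at (5.5, 10.5) partially overlaps it — only the 50.99 mm² overlap (of its 314.37 mm²) is removed, clipping the outline — 1 connected region; (rotated 10° about Z; rotation is an isometry so areas/perimeters/island counts are preserved). Overall, the cross-section is a single solid region. Island count = 1.

1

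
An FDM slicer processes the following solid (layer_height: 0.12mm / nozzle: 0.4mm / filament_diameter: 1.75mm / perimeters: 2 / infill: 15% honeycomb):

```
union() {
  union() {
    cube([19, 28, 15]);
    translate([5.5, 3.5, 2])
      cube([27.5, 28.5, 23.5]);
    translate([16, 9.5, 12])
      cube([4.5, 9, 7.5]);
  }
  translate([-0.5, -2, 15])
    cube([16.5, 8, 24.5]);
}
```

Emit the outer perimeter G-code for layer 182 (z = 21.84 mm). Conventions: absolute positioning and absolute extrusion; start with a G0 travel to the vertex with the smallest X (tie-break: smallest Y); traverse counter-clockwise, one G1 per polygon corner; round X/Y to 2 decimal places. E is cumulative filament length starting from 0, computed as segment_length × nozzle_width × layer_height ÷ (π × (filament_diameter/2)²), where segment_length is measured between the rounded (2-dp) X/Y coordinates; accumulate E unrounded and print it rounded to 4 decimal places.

At z = 21.84 mm: the cube is not intersected at this z (z outside [0, 15]); the 27.5×28.5 cube at (5.5, 3.5) contributes its full rectangle; the cube at (16, 9.5) does not reach this height (z outside [12, 19.5]); Taking the union: only the 27.5×28.5 cube at (5.5, 3.5) is present, so the union is just that shape — 1 connected region; the cube at (-0.5, -2) is present — its section is the full 16.5×8 rectangle; Taking the union: the regions partially overlap (shared area 26.25 mm²), so overlapping operands fuse into one piece — 1 connected region. The outline is a single polygon with 8 vertices. Extrusion per mm of travel: 0.4 × 0.12 / (π × 0.875²) = 0.019956. Accumulating E over each segment gives final E = 2.6941.

G0 X-0.50 Y-2.00 Z21.84
G1 X16.00 Y-2.00 E0.3293
G1 X16.00 Y3.50 E0.4390
G1 X33.00 Y3.50 E0.7783
G1 X33.00 Y32.00 E1.3470
G1 X5.50 Y32.00 E1.8958
G1 X5.50 Y6.00 E2.4147
G1 X-0.50 Y6.00 E2.5344
G1 X-0.50 Y-2.00 E2.6941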